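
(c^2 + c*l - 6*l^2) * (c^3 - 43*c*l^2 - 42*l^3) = c^5 + c^4*l - 49*c^3*l^2 - 85*c^2*l^3 + 216*c*l^4 + 252*l^5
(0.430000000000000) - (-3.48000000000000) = 3.91000000000000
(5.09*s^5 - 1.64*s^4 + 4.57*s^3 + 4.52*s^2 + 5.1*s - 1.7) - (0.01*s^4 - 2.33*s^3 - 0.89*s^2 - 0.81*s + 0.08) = 5.09*s^5 - 1.65*s^4 + 6.9*s^3 + 5.41*s^2 + 5.91*s - 1.78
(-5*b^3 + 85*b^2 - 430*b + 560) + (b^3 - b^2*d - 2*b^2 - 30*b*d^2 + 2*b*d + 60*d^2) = -4*b^3 - b^2*d + 83*b^2 - 30*b*d^2 + 2*b*d - 430*b + 60*d^2 + 560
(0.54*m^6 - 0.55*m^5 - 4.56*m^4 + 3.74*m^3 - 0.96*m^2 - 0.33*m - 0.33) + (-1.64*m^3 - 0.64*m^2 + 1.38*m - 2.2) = 0.54*m^6 - 0.55*m^5 - 4.56*m^4 + 2.1*m^3 - 1.6*m^2 + 1.05*m - 2.53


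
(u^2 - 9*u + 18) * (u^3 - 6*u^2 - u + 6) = u^5 - 15*u^4 + 71*u^3 - 93*u^2 - 72*u + 108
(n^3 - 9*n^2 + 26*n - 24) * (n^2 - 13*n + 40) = n^5 - 22*n^4 + 183*n^3 - 722*n^2 + 1352*n - 960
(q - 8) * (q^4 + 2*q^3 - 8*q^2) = q^5 - 6*q^4 - 24*q^3 + 64*q^2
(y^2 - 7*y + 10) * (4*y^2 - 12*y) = 4*y^4 - 40*y^3 + 124*y^2 - 120*y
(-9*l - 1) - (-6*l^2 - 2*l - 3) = 6*l^2 - 7*l + 2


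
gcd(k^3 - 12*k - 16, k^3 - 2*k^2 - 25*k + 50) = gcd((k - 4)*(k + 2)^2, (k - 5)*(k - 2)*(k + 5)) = 1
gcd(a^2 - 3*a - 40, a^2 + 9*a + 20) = a + 5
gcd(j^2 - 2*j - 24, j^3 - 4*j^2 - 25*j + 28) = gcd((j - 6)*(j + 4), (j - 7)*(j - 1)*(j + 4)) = j + 4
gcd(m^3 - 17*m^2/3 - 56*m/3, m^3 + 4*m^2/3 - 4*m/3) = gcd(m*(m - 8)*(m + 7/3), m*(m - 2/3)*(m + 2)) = m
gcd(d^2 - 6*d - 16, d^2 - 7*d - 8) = d - 8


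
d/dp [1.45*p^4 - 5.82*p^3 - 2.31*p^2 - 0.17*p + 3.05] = 5.8*p^3 - 17.46*p^2 - 4.62*p - 0.17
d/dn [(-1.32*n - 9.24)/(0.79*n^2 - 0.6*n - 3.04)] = (1.0428*n^2 + 14.5992*n - 1.5312)/(0.6241*n^4 - 0.948*n^3 - 4.4432*n^2 + 3.648*n + 9.2416)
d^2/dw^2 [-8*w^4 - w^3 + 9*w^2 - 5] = -96*w^2 - 6*w + 18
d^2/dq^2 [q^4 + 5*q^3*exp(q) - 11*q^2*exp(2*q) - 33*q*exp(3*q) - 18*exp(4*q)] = 5*q^3*exp(q) - 44*q^2*exp(2*q) + 30*q^2*exp(q) + 12*q^2 - 297*q*exp(3*q) - 88*q*exp(2*q) + 30*q*exp(q) - 288*exp(4*q) - 198*exp(3*q) - 22*exp(2*q)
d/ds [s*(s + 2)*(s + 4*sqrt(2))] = 3*s^2 + 4*s + 8*sqrt(2)*s + 8*sqrt(2)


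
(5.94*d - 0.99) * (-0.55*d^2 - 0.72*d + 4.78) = -3.267*d^3 - 3.7323*d^2 + 29.106*d - 4.7322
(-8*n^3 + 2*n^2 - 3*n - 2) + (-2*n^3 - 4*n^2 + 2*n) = -10*n^3 - 2*n^2 - n - 2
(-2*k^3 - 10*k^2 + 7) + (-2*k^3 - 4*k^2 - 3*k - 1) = -4*k^3 - 14*k^2 - 3*k + 6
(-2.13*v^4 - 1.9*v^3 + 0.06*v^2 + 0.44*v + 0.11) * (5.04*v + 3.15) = -10.7352*v^5 - 16.2855*v^4 - 5.6826*v^3 + 2.4066*v^2 + 1.9404*v + 0.3465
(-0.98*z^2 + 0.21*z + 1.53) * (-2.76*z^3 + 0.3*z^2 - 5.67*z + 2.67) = 2.7048*z^5 - 0.8736*z^4 + 1.3968*z^3 - 3.3483*z^2 - 8.1144*z + 4.0851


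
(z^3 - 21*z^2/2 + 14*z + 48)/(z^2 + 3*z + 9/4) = 2*(z^2 - 12*z + 32)/(2*z + 3)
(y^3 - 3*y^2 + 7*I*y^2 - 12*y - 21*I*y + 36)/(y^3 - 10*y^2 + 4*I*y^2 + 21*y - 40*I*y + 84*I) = (y + 3*I)/(y - 7)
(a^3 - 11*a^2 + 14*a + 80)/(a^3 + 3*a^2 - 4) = (a^2 - 13*a + 40)/(a^2 + a - 2)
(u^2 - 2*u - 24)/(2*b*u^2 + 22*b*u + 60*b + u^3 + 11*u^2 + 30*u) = (u^2 - 2*u - 24)/(2*b*u^2 + 22*b*u + 60*b + u^3 + 11*u^2 + 30*u)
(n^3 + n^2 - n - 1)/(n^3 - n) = (n + 1)/n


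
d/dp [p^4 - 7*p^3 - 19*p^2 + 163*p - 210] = 4*p^3 - 21*p^2 - 38*p + 163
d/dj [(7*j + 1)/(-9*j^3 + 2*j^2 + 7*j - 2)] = (126*j^3 + 13*j^2 - 4*j - 21)/(81*j^6 - 36*j^5 - 122*j^4 + 64*j^3 + 41*j^2 - 28*j + 4)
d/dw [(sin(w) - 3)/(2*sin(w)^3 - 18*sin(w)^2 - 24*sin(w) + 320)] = (-sin(w)^3 + 9*sin(w)^2 - 27*sin(w) + 62)*cos(w)/((sin(w) - 8)^2*(sin(w) - 5)^2*(sin(w) + 4)^2)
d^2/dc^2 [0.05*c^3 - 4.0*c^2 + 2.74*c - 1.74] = 0.3*c - 8.0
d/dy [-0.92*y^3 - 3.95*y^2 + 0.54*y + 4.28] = -2.76*y^2 - 7.9*y + 0.54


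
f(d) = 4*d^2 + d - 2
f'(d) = 8*d + 1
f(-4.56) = 76.61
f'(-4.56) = -35.48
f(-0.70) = -0.74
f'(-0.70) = -4.60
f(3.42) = 48.21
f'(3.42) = 28.36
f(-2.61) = 22.64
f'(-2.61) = -19.88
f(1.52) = 8.76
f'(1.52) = 13.16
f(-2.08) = 13.23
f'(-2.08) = -15.64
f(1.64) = 10.40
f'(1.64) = 14.12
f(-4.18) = 63.71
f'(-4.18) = -32.44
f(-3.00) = 31.00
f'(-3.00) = -23.00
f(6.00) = 148.00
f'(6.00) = 49.00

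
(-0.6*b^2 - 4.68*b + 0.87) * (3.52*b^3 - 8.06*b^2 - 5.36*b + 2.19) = -2.112*b^5 - 11.6376*b^4 + 43.9992*b^3 + 16.7586*b^2 - 14.9124*b + 1.9053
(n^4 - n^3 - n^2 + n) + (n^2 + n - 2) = n^4 - n^3 + 2*n - 2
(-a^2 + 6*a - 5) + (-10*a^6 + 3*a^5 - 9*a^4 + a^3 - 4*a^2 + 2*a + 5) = -10*a^6 + 3*a^5 - 9*a^4 + a^3 - 5*a^2 + 8*a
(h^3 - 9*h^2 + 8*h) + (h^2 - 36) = h^3 - 8*h^2 + 8*h - 36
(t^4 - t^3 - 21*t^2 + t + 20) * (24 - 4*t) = -4*t^5 + 28*t^4 + 60*t^3 - 508*t^2 - 56*t + 480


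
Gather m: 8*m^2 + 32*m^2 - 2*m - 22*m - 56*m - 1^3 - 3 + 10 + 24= 40*m^2 - 80*m + 30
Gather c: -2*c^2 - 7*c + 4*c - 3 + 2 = -2*c^2 - 3*c - 1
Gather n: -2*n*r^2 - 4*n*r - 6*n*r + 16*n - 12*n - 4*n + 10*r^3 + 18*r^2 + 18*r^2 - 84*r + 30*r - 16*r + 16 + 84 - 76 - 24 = n*(-2*r^2 - 10*r) + 10*r^3 + 36*r^2 - 70*r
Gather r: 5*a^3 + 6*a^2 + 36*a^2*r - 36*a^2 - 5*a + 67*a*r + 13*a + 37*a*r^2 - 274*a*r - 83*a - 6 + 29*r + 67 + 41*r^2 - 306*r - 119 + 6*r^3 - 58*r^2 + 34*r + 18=5*a^3 - 30*a^2 - 75*a + 6*r^3 + r^2*(37*a - 17) + r*(36*a^2 - 207*a - 243) - 40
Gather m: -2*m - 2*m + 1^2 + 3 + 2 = 6 - 4*m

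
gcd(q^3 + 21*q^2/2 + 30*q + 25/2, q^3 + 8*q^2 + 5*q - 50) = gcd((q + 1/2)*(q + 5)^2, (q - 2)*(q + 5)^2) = q^2 + 10*q + 25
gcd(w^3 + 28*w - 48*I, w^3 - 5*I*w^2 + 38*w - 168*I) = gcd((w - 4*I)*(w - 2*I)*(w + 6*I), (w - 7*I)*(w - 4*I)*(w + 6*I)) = w^2 + 2*I*w + 24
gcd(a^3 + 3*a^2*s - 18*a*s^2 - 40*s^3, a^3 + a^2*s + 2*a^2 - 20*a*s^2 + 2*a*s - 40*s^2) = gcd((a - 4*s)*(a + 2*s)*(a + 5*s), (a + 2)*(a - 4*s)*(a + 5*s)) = -a^2 - a*s + 20*s^2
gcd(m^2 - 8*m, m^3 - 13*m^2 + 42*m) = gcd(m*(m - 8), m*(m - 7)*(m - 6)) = m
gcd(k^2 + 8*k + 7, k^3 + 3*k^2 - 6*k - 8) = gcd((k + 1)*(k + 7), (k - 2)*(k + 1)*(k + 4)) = k + 1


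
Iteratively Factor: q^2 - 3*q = (q)*(q - 3)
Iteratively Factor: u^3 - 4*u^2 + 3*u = (u - 3)*(u^2 - u) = u*(u - 3)*(u - 1)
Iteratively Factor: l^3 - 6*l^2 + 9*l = (l - 3)*(l^2 - 3*l) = (l - 3)^2*(l)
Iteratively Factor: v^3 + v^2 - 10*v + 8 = (v - 2)*(v^2 + 3*v - 4) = (v - 2)*(v - 1)*(v + 4)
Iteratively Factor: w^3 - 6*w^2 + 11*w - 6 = (w - 2)*(w^2 - 4*w + 3) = (w - 2)*(w - 1)*(w - 3)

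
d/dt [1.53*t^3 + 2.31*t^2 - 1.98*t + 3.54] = 4.59*t^2 + 4.62*t - 1.98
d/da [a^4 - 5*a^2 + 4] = 4*a^3 - 10*a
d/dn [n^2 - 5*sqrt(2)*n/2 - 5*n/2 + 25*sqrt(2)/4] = 2*n - 5*sqrt(2)/2 - 5/2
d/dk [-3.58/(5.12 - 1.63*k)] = -5.8354/(1.63*k - 5.12)^2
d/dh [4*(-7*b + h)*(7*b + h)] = 8*h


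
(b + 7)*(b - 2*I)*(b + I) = b^3 + 7*b^2 - I*b^2 + 2*b - 7*I*b + 14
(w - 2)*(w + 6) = w^2 + 4*w - 12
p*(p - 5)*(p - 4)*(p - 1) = p^4 - 10*p^3 + 29*p^2 - 20*p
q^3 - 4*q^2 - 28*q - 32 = (q - 8)*(q + 2)^2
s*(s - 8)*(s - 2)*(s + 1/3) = s^4 - 29*s^3/3 + 38*s^2/3 + 16*s/3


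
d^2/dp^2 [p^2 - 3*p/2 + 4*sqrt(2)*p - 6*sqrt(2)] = 2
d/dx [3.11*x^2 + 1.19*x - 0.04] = 6.22*x + 1.19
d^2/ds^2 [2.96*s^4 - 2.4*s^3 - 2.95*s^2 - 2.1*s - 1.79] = 35.52*s^2 - 14.4*s - 5.9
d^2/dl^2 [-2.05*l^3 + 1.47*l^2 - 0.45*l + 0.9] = 2.94 - 12.3*l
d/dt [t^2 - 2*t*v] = 2*t - 2*v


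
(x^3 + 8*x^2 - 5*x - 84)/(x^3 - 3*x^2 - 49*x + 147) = (x + 4)/(x - 7)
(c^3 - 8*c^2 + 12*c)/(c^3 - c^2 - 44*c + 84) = c/(c + 7)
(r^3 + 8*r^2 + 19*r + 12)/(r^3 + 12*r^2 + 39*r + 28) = (r + 3)/(r + 7)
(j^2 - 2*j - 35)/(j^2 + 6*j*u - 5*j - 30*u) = (j^2 - 2*j - 35)/(j^2 + 6*j*u - 5*j - 30*u)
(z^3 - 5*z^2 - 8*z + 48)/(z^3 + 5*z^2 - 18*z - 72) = (z - 4)/(z + 6)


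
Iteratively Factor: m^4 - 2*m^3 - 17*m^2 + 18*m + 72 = (m - 3)*(m^3 + m^2 - 14*m - 24) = (m - 4)*(m - 3)*(m^2 + 5*m + 6) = (m - 4)*(m - 3)*(m + 2)*(m + 3)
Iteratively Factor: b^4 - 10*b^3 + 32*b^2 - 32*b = (b - 4)*(b^3 - 6*b^2 + 8*b) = (b - 4)*(b - 2)*(b^2 - 4*b) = b*(b - 4)*(b - 2)*(b - 4)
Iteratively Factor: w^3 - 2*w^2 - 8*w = (w + 2)*(w^2 - 4*w) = w*(w + 2)*(w - 4)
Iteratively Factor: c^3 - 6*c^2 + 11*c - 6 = (c - 1)*(c^2 - 5*c + 6) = (c - 3)*(c - 1)*(c - 2)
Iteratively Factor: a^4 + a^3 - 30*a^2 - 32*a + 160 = (a + 4)*(a^3 - 3*a^2 - 18*a + 40) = (a - 2)*(a + 4)*(a^2 - a - 20) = (a - 5)*(a - 2)*(a + 4)*(a + 4)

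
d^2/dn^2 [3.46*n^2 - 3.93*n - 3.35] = 6.92000000000000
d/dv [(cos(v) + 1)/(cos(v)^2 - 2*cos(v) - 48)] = (cos(v)^2 + 2*cos(v) + 46)*sin(v)/(sin(v)^2 + 2*cos(v) + 47)^2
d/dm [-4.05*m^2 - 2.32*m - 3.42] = -8.1*m - 2.32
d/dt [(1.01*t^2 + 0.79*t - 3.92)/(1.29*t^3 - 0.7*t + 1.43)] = ((2.02*t + 0.79)*(1.29*t^3 - 0.7*t + 1.43) - (3.87*t^2 - 0.7)*(1.01*t^2 + 0.79*t - 3.92))/(1.29*t^3 - 0.7*t + 1.43)^2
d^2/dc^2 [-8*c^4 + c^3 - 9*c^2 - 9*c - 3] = -96*c^2 + 6*c - 18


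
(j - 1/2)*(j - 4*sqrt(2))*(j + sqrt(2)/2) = j^3 - 7*sqrt(2)*j^2/2 - j^2/2 - 4*j + 7*sqrt(2)*j/4 + 2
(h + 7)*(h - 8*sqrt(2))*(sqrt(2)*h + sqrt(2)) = sqrt(2)*h^3 - 16*h^2 + 8*sqrt(2)*h^2 - 128*h + 7*sqrt(2)*h - 112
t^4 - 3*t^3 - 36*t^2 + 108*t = t*(t - 6)*(t - 3)*(t + 6)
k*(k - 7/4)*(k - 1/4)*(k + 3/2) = k^4 - k^3/2 - 41*k^2/16 + 21*k/32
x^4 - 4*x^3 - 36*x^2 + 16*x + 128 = (x - 8)*(x - 2)*(x + 2)*(x + 4)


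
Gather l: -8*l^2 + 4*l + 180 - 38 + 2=-8*l^2 + 4*l + 144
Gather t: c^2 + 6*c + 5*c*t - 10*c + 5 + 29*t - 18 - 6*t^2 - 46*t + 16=c^2 - 4*c - 6*t^2 + t*(5*c - 17) + 3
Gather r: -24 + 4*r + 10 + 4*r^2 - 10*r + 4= 4*r^2 - 6*r - 10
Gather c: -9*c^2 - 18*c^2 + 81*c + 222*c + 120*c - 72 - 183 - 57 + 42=-27*c^2 + 423*c - 270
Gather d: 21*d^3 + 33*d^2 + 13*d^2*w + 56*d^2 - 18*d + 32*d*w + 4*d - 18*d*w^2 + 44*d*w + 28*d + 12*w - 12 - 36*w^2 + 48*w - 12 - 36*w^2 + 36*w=21*d^3 + d^2*(13*w + 89) + d*(-18*w^2 + 76*w + 14) - 72*w^2 + 96*w - 24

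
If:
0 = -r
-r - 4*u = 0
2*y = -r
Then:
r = 0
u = 0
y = 0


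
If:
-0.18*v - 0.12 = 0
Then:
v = -0.67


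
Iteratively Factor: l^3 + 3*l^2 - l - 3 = (l - 1)*(l^2 + 4*l + 3) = (l - 1)*(l + 1)*(l + 3)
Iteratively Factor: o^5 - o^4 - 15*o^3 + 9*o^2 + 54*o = (o)*(o^4 - o^3 - 15*o^2 + 9*o + 54) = o*(o + 3)*(o^3 - 4*o^2 - 3*o + 18) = o*(o + 2)*(o + 3)*(o^2 - 6*o + 9) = o*(o - 3)*(o + 2)*(o + 3)*(o - 3)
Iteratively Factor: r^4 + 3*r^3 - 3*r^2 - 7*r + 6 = (r - 1)*(r^3 + 4*r^2 + r - 6) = (r - 1)*(r + 3)*(r^2 + r - 2) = (r - 1)^2*(r + 3)*(r + 2)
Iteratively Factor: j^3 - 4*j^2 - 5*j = (j - 5)*(j^2 + j) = j*(j - 5)*(j + 1)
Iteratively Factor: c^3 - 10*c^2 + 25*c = (c - 5)*(c^2 - 5*c) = c*(c - 5)*(c - 5)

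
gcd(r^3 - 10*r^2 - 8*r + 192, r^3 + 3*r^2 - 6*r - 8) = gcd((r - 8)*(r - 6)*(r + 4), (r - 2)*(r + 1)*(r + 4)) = r + 4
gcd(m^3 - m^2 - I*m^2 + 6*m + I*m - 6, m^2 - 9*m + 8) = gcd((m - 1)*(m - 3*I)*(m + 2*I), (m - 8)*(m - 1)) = m - 1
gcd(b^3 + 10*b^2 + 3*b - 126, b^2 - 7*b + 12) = b - 3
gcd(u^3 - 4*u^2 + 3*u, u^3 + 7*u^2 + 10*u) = u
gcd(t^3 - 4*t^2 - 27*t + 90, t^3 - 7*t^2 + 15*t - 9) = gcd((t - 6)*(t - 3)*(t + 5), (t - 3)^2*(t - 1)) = t - 3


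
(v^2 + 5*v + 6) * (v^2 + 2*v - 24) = v^4 + 7*v^3 - 8*v^2 - 108*v - 144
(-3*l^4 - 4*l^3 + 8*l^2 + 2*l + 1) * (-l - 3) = 3*l^5 + 13*l^4 + 4*l^3 - 26*l^2 - 7*l - 3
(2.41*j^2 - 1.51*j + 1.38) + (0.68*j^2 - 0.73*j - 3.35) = 3.09*j^2 - 2.24*j - 1.97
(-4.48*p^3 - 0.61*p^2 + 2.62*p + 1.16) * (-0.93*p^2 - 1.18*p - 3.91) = 4.1664*p^5 + 5.8537*p^4 + 15.8*p^3 - 1.7853*p^2 - 11.613*p - 4.5356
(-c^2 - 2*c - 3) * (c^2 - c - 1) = -c^4 - c^3 + 5*c + 3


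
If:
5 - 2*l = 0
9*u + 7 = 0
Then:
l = 5/2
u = -7/9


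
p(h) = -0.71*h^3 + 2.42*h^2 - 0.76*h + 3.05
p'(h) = -2.13*h^2 + 4.84*h - 0.76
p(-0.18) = 3.27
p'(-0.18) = -1.70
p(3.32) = 1.22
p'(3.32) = -8.17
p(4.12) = -8.66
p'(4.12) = -16.97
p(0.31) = 3.03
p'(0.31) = 0.54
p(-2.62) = 34.42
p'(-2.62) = -28.06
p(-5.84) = 231.44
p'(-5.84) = -101.67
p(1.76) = 5.34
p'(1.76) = 1.16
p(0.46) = 3.14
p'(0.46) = 1.02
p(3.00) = 3.38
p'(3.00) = -5.41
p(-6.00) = 248.09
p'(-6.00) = -106.48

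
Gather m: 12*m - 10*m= 2*m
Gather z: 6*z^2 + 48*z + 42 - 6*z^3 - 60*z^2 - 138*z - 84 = -6*z^3 - 54*z^2 - 90*z - 42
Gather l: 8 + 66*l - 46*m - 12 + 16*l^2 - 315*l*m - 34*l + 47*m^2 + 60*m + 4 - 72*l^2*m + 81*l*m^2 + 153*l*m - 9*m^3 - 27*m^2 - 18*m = l^2*(16 - 72*m) + l*(81*m^2 - 162*m + 32) - 9*m^3 + 20*m^2 - 4*m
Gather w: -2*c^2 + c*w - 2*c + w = -2*c^2 - 2*c + w*(c + 1)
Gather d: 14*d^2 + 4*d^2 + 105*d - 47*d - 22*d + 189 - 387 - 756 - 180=18*d^2 + 36*d - 1134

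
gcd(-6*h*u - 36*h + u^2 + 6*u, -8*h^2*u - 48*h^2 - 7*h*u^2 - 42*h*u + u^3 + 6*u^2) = u + 6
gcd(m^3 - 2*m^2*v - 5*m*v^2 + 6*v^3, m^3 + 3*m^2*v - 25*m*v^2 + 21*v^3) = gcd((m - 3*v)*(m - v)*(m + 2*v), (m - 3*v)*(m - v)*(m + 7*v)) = m^2 - 4*m*v + 3*v^2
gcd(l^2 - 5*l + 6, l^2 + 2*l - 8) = l - 2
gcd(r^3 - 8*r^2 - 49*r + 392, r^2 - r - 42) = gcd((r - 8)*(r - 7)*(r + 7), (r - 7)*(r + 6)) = r - 7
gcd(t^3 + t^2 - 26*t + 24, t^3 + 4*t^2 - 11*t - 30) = 1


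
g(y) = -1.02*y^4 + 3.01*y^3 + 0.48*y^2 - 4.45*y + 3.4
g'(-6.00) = 1196.15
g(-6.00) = -1924.70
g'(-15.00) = 15782.90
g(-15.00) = -61618.10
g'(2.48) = -8.76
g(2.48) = 2.64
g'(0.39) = -2.94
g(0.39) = 1.89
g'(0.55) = -1.87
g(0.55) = 1.51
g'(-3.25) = 227.87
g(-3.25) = -194.19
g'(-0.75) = 1.63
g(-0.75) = 5.41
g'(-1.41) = 23.59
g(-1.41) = -1.84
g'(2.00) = 0.95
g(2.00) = 4.18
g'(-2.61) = 127.10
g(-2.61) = -82.57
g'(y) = -4.08*y^3 + 9.03*y^2 + 0.96*y - 4.45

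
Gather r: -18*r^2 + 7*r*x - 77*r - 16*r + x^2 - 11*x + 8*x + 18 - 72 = -18*r^2 + r*(7*x - 93) + x^2 - 3*x - 54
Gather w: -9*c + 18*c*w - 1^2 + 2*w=-9*c + w*(18*c + 2) - 1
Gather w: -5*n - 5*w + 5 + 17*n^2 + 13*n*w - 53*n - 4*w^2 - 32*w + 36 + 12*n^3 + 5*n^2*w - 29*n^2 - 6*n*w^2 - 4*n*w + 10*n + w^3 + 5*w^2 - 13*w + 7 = 12*n^3 - 12*n^2 - 48*n + w^3 + w^2*(1 - 6*n) + w*(5*n^2 + 9*n - 50) + 48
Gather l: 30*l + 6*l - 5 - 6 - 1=36*l - 12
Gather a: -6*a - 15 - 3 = -6*a - 18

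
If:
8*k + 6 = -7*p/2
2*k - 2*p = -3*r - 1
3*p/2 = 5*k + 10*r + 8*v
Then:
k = 168*v/283 - 256/283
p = 100/283 - 384*v/283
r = 143/283 - 368*v/283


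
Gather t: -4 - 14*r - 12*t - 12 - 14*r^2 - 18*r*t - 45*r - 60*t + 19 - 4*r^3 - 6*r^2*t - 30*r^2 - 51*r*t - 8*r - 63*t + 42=-4*r^3 - 44*r^2 - 67*r + t*(-6*r^2 - 69*r - 135) + 45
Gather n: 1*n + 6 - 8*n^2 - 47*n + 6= -8*n^2 - 46*n + 12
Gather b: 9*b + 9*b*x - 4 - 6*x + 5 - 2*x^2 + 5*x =b*(9*x + 9) - 2*x^2 - x + 1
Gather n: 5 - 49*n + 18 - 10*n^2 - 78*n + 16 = -10*n^2 - 127*n + 39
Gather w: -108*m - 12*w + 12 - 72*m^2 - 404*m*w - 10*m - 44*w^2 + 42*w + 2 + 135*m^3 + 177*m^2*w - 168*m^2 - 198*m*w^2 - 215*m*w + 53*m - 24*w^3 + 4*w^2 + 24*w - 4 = 135*m^3 - 240*m^2 - 65*m - 24*w^3 + w^2*(-198*m - 40) + w*(177*m^2 - 619*m + 54) + 10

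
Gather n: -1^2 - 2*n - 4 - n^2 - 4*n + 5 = -n^2 - 6*n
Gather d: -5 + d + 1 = d - 4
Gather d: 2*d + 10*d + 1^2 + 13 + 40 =12*d + 54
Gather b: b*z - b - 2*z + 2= b*(z - 1) - 2*z + 2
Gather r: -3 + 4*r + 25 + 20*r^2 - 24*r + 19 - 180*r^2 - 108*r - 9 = -160*r^2 - 128*r + 32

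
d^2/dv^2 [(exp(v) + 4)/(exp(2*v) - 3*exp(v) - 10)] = (exp(4*v) + 19*exp(3*v) + 24*exp(2*v) + 166*exp(v) - 20)*exp(v)/(exp(6*v) - 9*exp(5*v) - 3*exp(4*v) + 153*exp(3*v) + 30*exp(2*v) - 900*exp(v) - 1000)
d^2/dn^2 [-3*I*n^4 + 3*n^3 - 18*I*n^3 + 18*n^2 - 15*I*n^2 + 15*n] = -36*I*n^2 + n*(18 - 108*I) + 36 - 30*I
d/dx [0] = 0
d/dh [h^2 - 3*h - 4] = 2*h - 3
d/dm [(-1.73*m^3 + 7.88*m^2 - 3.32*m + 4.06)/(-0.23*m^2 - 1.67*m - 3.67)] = (0.3979*m^4 + 5.7782*m^3 + 5.1241*m^2 - 55.9716*m + 18.9646)/(0.0529*m^4 + 0.7682*m^3 + 4.4771*m^2 + 12.2578*m + 13.4689)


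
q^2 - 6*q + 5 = (q - 5)*(q - 1)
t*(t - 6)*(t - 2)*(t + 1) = t^4 - 7*t^3 + 4*t^2 + 12*t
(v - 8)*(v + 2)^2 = v^3 - 4*v^2 - 28*v - 32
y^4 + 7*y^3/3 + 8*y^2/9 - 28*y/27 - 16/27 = (y - 2/3)*(y + 2/3)*(y + 1)*(y + 4/3)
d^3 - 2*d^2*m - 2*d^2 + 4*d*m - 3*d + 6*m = (d - 3)*(d + 1)*(d - 2*m)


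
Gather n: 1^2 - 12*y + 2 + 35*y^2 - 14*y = 35*y^2 - 26*y + 3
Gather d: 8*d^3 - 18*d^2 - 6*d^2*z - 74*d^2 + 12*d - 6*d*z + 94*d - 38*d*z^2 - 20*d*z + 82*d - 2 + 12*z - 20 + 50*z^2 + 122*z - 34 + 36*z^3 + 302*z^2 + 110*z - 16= 8*d^3 + d^2*(-6*z - 92) + d*(-38*z^2 - 26*z + 188) + 36*z^3 + 352*z^2 + 244*z - 72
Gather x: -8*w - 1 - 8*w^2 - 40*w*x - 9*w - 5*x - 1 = -8*w^2 - 17*w + x*(-40*w - 5) - 2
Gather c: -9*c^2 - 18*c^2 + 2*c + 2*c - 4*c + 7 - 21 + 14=-27*c^2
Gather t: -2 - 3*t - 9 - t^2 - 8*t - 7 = -t^2 - 11*t - 18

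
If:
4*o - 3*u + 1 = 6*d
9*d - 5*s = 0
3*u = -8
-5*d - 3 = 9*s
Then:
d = -15/106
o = -261/106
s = -27/106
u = -8/3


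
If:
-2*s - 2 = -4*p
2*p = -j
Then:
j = -s - 1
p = s/2 + 1/2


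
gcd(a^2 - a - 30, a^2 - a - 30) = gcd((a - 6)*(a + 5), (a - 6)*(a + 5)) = a^2 - a - 30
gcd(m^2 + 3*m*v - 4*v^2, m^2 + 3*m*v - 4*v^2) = -m^2 - 3*m*v + 4*v^2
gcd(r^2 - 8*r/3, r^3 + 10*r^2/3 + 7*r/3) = r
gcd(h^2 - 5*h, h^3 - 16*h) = h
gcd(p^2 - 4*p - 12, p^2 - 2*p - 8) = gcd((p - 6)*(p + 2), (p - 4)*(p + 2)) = p + 2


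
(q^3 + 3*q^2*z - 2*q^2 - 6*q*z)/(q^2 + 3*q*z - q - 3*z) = q*(q - 2)/(q - 1)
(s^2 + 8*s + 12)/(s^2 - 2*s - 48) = (s + 2)/(s - 8)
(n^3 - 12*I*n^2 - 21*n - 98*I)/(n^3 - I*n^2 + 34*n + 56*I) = (n - 7*I)/(n + 4*I)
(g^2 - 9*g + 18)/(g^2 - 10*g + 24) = (g - 3)/(g - 4)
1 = 1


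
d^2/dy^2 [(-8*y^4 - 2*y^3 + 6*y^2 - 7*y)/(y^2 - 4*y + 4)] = 2*(-8*y^4 + 64*y^3 - 192*y^2 - 7*y - 4)/(y^4 - 8*y^3 + 24*y^2 - 32*y + 16)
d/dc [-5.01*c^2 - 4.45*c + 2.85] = -10.02*c - 4.45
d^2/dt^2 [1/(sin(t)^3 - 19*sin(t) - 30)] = (9*sin(t)^6 - 50*sin(t)^4 + 270*sin(t)^3 + 475*sin(t)^2 - 750*sin(t) - 722)/(-sin(t)^3 + 19*sin(t) + 30)^3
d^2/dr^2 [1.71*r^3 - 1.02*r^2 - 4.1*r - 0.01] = 10.26*r - 2.04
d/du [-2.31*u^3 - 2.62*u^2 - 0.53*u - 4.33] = -6.93*u^2 - 5.24*u - 0.53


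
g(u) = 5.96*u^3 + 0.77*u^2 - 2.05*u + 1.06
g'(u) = 17.88*u^2 + 1.54*u - 2.05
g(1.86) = 38.26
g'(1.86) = 62.67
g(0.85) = 3.53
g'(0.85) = 12.18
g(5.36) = 929.98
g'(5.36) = 519.89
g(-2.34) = -66.29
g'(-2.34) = 92.25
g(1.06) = 6.85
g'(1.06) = 19.67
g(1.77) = 32.89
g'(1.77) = 56.69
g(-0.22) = 1.48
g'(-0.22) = -1.52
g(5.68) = 1106.43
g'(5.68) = 583.55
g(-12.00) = -10162.34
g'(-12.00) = 2554.19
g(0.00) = 1.06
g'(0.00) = -2.05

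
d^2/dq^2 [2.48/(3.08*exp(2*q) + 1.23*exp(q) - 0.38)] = (2.48*(6.16*exp(q) + 1.23)*(12.32*exp(q) + 2.46)*exp(q) - (30.5536*exp(q) + 3.0504)*(3.08*exp(2*q) + 1.23*exp(q) - 0.38))*exp(q)/(3.08*exp(2*q) + 1.23*exp(q) - 0.38)^3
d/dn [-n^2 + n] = 1 - 2*n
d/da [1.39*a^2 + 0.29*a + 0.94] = 2.78*a + 0.29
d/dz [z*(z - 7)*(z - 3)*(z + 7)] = 4*z^3 - 9*z^2 - 98*z + 147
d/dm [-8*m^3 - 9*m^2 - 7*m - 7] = -24*m^2 - 18*m - 7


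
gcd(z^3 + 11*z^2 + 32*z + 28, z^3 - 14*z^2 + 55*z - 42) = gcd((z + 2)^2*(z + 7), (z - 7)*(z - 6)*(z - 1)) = 1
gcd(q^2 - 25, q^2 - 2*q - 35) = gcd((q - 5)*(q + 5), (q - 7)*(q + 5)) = q + 5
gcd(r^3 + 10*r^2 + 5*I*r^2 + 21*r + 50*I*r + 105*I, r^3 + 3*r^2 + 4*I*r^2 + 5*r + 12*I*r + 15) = r^2 + r*(3 + 5*I) + 15*I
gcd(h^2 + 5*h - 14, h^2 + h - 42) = h + 7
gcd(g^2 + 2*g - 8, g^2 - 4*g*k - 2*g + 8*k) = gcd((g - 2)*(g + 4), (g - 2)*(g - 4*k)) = g - 2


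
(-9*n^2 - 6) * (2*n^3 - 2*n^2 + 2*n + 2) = -18*n^5 + 18*n^4 - 30*n^3 - 6*n^2 - 12*n - 12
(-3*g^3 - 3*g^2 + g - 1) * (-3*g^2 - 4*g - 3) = 9*g^5 + 21*g^4 + 18*g^3 + 8*g^2 + g + 3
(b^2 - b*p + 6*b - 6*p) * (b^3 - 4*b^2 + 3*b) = b^5 - b^4*p + 2*b^4 - 2*b^3*p - 21*b^3 + 21*b^2*p + 18*b^2 - 18*b*p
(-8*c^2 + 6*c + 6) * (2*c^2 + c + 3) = -16*c^4 + 4*c^3 - 6*c^2 + 24*c + 18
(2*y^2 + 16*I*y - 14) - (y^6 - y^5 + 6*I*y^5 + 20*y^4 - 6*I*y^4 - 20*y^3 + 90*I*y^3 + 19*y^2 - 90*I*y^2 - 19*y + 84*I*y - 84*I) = -y^6 + y^5 - 6*I*y^5 - 20*y^4 + 6*I*y^4 + 20*y^3 - 90*I*y^3 - 17*y^2 + 90*I*y^2 + 19*y - 68*I*y - 14 + 84*I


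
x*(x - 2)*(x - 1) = x^3 - 3*x^2 + 2*x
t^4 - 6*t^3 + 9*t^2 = t^2*(t - 3)^2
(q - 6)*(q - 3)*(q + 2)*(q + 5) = q^4 - 2*q^3 - 35*q^2 + 36*q + 180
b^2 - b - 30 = (b - 6)*(b + 5)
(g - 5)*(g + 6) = g^2 + g - 30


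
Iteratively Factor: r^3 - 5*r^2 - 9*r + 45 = (r - 5)*(r^2 - 9) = (r - 5)*(r + 3)*(r - 3)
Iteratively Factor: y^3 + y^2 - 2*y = (y - 1)*(y^2 + 2*y) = y*(y - 1)*(y + 2)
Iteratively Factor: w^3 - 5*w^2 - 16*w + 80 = (w - 5)*(w^2 - 16) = (w - 5)*(w + 4)*(w - 4)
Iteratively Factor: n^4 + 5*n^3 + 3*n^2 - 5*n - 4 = (n + 1)*(n^3 + 4*n^2 - n - 4) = (n - 1)*(n + 1)*(n^2 + 5*n + 4) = (n - 1)*(n + 1)*(n + 4)*(n + 1)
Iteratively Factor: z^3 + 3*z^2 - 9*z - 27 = (z + 3)*(z^2 - 9) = (z + 3)^2*(z - 3)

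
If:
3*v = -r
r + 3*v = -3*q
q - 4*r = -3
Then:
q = 0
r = 3/4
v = -1/4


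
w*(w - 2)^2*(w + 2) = w^4 - 2*w^3 - 4*w^2 + 8*w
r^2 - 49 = (r - 7)*(r + 7)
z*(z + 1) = z^2 + z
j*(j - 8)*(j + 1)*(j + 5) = j^4 - 2*j^3 - 43*j^2 - 40*j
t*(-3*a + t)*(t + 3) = -3*a*t^2 - 9*a*t + t^3 + 3*t^2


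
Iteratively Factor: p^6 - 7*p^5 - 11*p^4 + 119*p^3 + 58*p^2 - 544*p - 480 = (p + 2)*(p^5 - 9*p^4 + 7*p^3 + 105*p^2 - 152*p - 240) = (p + 2)*(p + 3)*(p^4 - 12*p^3 + 43*p^2 - 24*p - 80) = (p - 5)*(p + 2)*(p + 3)*(p^3 - 7*p^2 + 8*p + 16) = (p - 5)*(p - 4)*(p + 2)*(p + 3)*(p^2 - 3*p - 4) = (p - 5)*(p - 4)^2*(p + 2)*(p + 3)*(p + 1)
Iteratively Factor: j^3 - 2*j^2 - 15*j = (j)*(j^2 - 2*j - 15) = j*(j + 3)*(j - 5)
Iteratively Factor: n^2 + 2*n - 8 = (n + 4)*(n - 2)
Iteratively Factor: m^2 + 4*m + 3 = (m + 3)*(m + 1)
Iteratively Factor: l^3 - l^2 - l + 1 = (l - 1)*(l^2 - 1) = (l - 1)^2*(l + 1)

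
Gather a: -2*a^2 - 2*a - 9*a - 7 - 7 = -2*a^2 - 11*a - 14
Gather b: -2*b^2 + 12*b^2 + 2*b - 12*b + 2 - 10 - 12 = 10*b^2 - 10*b - 20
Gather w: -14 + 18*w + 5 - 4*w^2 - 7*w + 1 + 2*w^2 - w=-2*w^2 + 10*w - 8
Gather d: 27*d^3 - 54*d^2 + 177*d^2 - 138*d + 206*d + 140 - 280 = 27*d^3 + 123*d^2 + 68*d - 140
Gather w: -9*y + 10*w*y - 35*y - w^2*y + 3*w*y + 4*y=-w^2*y + 13*w*y - 40*y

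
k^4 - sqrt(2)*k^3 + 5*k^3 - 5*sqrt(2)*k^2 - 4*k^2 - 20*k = k*(k + 5)*(k - 2*sqrt(2))*(k + sqrt(2))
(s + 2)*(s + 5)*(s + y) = s^3 + s^2*y + 7*s^2 + 7*s*y + 10*s + 10*y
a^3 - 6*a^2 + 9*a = a*(a - 3)^2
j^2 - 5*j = j*(j - 5)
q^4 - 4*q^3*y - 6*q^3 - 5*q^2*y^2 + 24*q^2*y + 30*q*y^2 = q*(q - 6)*(q - 5*y)*(q + y)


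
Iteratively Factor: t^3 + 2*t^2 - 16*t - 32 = (t - 4)*(t^2 + 6*t + 8) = (t - 4)*(t + 4)*(t + 2)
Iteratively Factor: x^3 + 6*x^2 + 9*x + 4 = (x + 1)*(x^2 + 5*x + 4) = (x + 1)^2*(x + 4)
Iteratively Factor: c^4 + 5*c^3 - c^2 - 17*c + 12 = (c - 1)*(c^3 + 6*c^2 + 5*c - 12) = (c - 1)*(c + 4)*(c^2 + 2*c - 3) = (c - 1)^2*(c + 4)*(c + 3)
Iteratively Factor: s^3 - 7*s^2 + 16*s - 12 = (s - 2)*(s^2 - 5*s + 6) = (s - 3)*(s - 2)*(s - 2)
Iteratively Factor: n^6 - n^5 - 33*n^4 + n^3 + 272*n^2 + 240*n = (n + 3)*(n^5 - 4*n^4 - 21*n^3 + 64*n^2 + 80*n) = (n - 5)*(n + 3)*(n^4 + n^3 - 16*n^2 - 16*n) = (n - 5)*(n - 4)*(n + 3)*(n^3 + 5*n^2 + 4*n) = (n - 5)*(n - 4)*(n + 1)*(n + 3)*(n^2 + 4*n) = n*(n - 5)*(n - 4)*(n + 1)*(n + 3)*(n + 4)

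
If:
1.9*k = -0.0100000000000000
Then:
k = -0.01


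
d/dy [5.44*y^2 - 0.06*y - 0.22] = 10.88*y - 0.06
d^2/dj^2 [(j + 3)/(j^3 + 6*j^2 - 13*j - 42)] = 2*((j + 3)*(3*j^2 + 12*j - 13)^2 + (-3*j^2 - 12*j - 3*(j + 2)*(j + 3) + 13)*(j^3 + 6*j^2 - 13*j - 42))/(j^3 + 6*j^2 - 13*j - 42)^3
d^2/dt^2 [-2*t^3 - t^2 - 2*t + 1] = -12*t - 2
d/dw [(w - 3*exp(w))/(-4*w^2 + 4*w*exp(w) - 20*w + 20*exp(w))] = (-(w - 3*exp(w))*(w*exp(w) - 2*w + 6*exp(w) - 5) + (3*exp(w) - 1)*(w^2 - w*exp(w) + 5*w - 5*exp(w)))/(4*(w^2 - w*exp(w) + 5*w - 5*exp(w))^2)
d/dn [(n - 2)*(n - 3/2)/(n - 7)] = (n^2 - 14*n + 43/2)/(n^2 - 14*n + 49)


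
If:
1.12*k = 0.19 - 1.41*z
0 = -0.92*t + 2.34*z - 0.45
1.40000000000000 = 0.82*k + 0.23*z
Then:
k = 2.15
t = -4.49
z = -1.57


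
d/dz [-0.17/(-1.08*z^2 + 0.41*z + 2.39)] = (0.0697 - 0.3672*z)/(-1.08*z^2 + 0.41*z + 2.39)^2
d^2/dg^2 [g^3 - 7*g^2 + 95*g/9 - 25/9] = 6*g - 14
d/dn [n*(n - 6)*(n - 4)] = 3*n^2 - 20*n + 24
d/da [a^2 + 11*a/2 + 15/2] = 2*a + 11/2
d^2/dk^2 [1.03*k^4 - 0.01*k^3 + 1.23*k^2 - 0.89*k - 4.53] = 12.36*k^2 - 0.06*k + 2.46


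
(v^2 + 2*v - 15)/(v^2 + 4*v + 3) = (v^2 + 2*v - 15)/(v^2 + 4*v + 3)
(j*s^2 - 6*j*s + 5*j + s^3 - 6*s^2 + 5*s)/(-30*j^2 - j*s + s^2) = (-j*s^2 + 6*j*s - 5*j - s^3 + 6*s^2 - 5*s)/(30*j^2 + j*s - s^2)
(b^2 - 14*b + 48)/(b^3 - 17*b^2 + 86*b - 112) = (b - 6)/(b^2 - 9*b + 14)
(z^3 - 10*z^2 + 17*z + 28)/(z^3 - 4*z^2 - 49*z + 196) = (z + 1)/(z + 7)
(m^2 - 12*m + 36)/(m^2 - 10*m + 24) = (m - 6)/(m - 4)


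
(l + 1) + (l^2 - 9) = l^2 + l - 8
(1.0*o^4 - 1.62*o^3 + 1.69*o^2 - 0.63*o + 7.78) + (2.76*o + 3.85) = 1.0*o^4 - 1.62*o^3 + 1.69*o^2 + 2.13*o + 11.63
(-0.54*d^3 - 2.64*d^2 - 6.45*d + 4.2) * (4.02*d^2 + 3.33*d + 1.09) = -2.1708*d^5 - 12.411*d^4 - 35.3088*d^3 - 7.4721*d^2 + 6.9555*d + 4.578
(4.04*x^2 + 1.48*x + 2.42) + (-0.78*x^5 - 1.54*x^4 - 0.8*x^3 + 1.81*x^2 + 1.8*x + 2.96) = -0.78*x^5 - 1.54*x^4 - 0.8*x^3 + 5.85*x^2 + 3.28*x + 5.38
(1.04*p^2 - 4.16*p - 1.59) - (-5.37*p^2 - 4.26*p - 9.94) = 6.41*p^2 + 0.0999999999999996*p + 8.35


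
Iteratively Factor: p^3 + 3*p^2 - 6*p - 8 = (p - 2)*(p^2 + 5*p + 4) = (p - 2)*(p + 4)*(p + 1)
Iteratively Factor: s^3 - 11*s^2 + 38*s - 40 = (s - 4)*(s^2 - 7*s + 10) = (s - 4)*(s - 2)*(s - 5)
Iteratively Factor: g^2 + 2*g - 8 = (g + 4)*(g - 2)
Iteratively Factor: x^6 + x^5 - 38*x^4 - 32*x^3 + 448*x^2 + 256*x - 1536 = (x + 4)*(x^5 - 3*x^4 - 26*x^3 + 72*x^2 + 160*x - 384) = (x - 2)*(x + 4)*(x^4 - x^3 - 28*x^2 + 16*x + 192) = (x - 4)*(x - 2)*(x + 4)*(x^3 + 3*x^2 - 16*x - 48) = (x - 4)*(x - 2)*(x + 3)*(x + 4)*(x^2 - 16) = (x - 4)^2*(x - 2)*(x + 3)*(x + 4)*(x + 4)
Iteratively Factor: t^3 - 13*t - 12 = (t - 4)*(t^2 + 4*t + 3) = (t - 4)*(t + 1)*(t + 3)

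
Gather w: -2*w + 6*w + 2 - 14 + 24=4*w + 12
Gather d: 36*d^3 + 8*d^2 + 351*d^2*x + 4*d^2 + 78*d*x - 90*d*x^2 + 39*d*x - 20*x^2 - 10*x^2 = 36*d^3 + d^2*(351*x + 12) + d*(-90*x^2 + 117*x) - 30*x^2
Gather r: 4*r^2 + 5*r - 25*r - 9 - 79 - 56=4*r^2 - 20*r - 144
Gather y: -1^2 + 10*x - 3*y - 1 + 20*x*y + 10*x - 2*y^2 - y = 20*x - 2*y^2 + y*(20*x - 4) - 2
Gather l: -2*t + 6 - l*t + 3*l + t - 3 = l*(3 - t) - t + 3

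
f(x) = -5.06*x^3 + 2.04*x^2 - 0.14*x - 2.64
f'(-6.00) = -571.10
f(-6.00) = 1164.60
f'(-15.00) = -3476.84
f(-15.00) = 17535.96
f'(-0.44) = -4.87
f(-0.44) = -1.75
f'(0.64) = -3.75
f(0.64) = -3.22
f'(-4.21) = -286.37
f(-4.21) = 411.68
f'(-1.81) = -57.26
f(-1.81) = 34.30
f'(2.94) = -119.35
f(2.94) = -114.00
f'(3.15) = -137.91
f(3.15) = -140.99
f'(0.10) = 0.12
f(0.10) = -2.64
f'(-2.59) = -112.54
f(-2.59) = 99.32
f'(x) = -15.18*x^2 + 4.08*x - 0.14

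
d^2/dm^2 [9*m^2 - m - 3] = 18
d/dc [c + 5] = 1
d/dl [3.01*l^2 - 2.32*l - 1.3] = 6.02*l - 2.32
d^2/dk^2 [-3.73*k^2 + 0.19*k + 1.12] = -7.46000000000000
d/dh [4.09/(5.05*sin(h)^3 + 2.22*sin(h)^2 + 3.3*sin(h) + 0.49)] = (-18.1596*sin(h) + 30.98175*cos(2*h) - 44.47875)*cos(h)/(5.05*sin(h)^3 + 2.22*sin(h)^2 + 3.3*sin(h) + 0.49)^2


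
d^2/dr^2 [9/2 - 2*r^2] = -4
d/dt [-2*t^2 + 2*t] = 2 - 4*t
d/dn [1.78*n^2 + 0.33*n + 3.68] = 3.56*n + 0.33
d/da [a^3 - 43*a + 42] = 3*a^2 - 43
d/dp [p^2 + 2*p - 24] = 2*p + 2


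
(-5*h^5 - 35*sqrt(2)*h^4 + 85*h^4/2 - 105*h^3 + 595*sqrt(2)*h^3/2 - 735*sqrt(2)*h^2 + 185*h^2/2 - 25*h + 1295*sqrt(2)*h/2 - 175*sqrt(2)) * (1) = -5*h^5 - 35*sqrt(2)*h^4 + 85*h^4/2 - 105*h^3 + 595*sqrt(2)*h^3/2 - 735*sqrt(2)*h^2 + 185*h^2/2 - 25*h + 1295*sqrt(2)*h/2 - 175*sqrt(2)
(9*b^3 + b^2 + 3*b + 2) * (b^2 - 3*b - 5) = 9*b^5 - 26*b^4 - 45*b^3 - 12*b^2 - 21*b - 10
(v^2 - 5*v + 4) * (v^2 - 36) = v^4 - 5*v^3 - 32*v^2 + 180*v - 144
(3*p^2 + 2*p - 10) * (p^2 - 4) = 3*p^4 + 2*p^3 - 22*p^2 - 8*p + 40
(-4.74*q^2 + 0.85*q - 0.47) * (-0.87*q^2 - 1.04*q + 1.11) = 4.1238*q^4 + 4.1901*q^3 - 5.7365*q^2 + 1.4323*q - 0.5217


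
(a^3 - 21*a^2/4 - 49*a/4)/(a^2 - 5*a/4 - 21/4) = a*(a - 7)/(a - 3)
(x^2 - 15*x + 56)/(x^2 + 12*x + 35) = (x^2 - 15*x + 56)/(x^2 + 12*x + 35)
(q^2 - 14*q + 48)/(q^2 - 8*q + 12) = (q - 8)/(q - 2)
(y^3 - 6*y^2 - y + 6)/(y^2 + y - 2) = (y^2 - 5*y - 6)/(y + 2)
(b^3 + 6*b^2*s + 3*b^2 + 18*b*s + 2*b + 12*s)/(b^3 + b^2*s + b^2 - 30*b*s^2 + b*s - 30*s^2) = (-b - 2)/(-b + 5*s)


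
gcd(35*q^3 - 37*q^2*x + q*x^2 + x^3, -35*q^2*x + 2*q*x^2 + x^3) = -35*q^2 + 2*q*x + x^2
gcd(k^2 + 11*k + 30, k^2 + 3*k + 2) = 1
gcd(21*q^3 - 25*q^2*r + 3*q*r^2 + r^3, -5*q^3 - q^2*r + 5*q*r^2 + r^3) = q - r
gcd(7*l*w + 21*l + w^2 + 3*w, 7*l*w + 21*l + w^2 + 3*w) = 7*l*w + 21*l + w^2 + 3*w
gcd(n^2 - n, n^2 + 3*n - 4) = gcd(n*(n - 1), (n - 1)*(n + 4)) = n - 1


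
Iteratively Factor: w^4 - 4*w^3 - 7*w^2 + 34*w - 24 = (w - 1)*(w^3 - 3*w^2 - 10*w + 24) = (w - 4)*(w - 1)*(w^2 + w - 6) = (w - 4)*(w - 1)*(w + 3)*(w - 2)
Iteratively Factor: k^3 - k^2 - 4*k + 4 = (k - 1)*(k^2 - 4) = (k - 2)*(k - 1)*(k + 2)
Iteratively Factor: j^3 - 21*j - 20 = (j + 4)*(j^2 - 4*j - 5) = (j - 5)*(j + 4)*(j + 1)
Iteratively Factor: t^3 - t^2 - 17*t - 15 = (t + 3)*(t^2 - 4*t - 5) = (t - 5)*(t + 3)*(t + 1)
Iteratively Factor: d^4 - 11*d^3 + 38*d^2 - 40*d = (d)*(d^3 - 11*d^2 + 38*d - 40) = d*(d - 4)*(d^2 - 7*d + 10) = d*(d - 5)*(d - 4)*(d - 2)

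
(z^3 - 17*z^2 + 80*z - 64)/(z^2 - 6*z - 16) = (z^2 - 9*z + 8)/(z + 2)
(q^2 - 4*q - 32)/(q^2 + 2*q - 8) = (q - 8)/(q - 2)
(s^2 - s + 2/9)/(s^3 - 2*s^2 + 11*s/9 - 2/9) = 1/(s - 1)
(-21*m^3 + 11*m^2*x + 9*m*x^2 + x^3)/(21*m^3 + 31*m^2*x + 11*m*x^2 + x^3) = (-m + x)/(m + x)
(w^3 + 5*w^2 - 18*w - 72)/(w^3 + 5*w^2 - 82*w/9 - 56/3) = 9*(w^2 - w - 12)/(9*w^2 - 9*w - 28)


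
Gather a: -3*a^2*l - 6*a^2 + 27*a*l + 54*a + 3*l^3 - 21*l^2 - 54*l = a^2*(-3*l - 6) + a*(27*l + 54) + 3*l^3 - 21*l^2 - 54*l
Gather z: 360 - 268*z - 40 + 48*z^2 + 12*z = 48*z^2 - 256*z + 320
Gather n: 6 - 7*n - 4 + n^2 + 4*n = n^2 - 3*n + 2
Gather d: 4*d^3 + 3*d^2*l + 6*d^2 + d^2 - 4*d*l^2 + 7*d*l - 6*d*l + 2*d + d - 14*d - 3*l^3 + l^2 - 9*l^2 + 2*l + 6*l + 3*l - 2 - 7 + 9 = 4*d^3 + d^2*(3*l + 7) + d*(-4*l^2 + l - 11) - 3*l^3 - 8*l^2 + 11*l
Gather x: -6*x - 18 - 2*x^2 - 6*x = -2*x^2 - 12*x - 18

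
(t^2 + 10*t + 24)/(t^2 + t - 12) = (t + 6)/(t - 3)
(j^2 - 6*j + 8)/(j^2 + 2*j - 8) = (j - 4)/(j + 4)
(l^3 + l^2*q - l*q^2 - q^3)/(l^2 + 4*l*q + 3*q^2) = (l^2 - q^2)/(l + 3*q)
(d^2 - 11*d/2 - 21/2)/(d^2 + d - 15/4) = 2*(2*d^2 - 11*d - 21)/(4*d^2 + 4*d - 15)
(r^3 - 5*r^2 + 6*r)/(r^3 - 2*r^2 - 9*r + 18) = r/(r + 3)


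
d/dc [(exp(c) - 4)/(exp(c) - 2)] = 2*exp(c)/(exp(c) - 2)^2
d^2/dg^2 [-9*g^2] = -18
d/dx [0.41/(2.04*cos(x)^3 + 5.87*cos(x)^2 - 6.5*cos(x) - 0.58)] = (2.5092*cos(x)^2 + 4.8134*cos(x) - 2.665)*sin(x)/(2.04*cos(x)^3 + 5.87*cos(x)^2 - 6.5*cos(x) - 0.58)^2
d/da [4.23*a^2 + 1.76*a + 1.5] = 8.46*a + 1.76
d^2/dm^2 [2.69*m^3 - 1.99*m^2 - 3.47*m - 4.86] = 16.14*m - 3.98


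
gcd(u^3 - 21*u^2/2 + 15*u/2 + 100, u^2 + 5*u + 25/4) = u + 5/2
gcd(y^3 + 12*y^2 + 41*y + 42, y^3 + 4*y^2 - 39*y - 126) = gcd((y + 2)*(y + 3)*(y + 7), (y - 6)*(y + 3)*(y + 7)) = y^2 + 10*y + 21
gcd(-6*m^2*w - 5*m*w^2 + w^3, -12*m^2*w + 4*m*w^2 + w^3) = w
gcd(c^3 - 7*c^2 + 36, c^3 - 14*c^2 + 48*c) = c - 6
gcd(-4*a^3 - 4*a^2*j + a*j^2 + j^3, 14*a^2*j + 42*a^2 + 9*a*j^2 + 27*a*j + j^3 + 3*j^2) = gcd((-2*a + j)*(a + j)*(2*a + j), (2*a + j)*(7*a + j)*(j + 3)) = 2*a + j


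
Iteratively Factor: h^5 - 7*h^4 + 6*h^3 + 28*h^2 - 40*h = (h - 2)*(h^4 - 5*h^3 - 4*h^2 + 20*h) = (h - 5)*(h - 2)*(h^3 - 4*h) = (h - 5)*(h - 2)*(h + 2)*(h^2 - 2*h) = h*(h - 5)*(h - 2)*(h + 2)*(h - 2)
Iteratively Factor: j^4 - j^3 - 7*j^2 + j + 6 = (j - 3)*(j^3 + 2*j^2 - j - 2) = (j - 3)*(j - 1)*(j^2 + 3*j + 2) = (j - 3)*(j - 1)*(j + 2)*(j + 1)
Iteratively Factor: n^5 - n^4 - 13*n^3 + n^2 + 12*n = (n)*(n^4 - n^3 - 13*n^2 + n + 12) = n*(n - 1)*(n^3 - 13*n - 12) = n*(n - 1)*(n + 3)*(n^2 - 3*n - 4) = n*(n - 1)*(n + 1)*(n + 3)*(n - 4)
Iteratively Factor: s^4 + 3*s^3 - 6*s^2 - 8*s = (s)*(s^3 + 3*s^2 - 6*s - 8) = s*(s + 4)*(s^2 - s - 2) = s*(s + 1)*(s + 4)*(s - 2)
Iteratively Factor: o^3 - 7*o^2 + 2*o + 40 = (o + 2)*(o^2 - 9*o + 20) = (o - 5)*(o + 2)*(o - 4)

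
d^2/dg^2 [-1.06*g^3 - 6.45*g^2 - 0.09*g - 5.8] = -6.36*g - 12.9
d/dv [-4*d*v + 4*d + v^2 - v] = -4*d + 2*v - 1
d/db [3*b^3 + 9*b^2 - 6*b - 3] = 9*b^2 + 18*b - 6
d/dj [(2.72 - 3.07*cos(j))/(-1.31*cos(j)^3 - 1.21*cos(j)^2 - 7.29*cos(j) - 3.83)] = (8.0434*cos(j)^3 - 6.9749*cos(j)^2 - 6.5824*cos(j) - 31.5869)*sin(j)/(1.7161*cos(j)^6 + 3.1702*cos(j)^5 + 20.5639*cos(j)^4 + 27.6764*cos(j)^3 + 62.4127*cos(j)^2 + 55.8414*cos(j) + 14.6689)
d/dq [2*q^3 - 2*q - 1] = 6*q^2 - 2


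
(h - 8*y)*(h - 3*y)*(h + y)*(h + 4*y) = h^4 - 6*h^3*y - 27*h^2*y^2 + 76*h*y^3 + 96*y^4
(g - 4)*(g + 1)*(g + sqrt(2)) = g^3 - 3*g^2 + sqrt(2)*g^2 - 3*sqrt(2)*g - 4*g - 4*sqrt(2)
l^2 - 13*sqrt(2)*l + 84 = (l - 7*sqrt(2))*(l - 6*sqrt(2))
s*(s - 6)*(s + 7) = s^3 + s^2 - 42*s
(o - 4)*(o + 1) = o^2 - 3*o - 4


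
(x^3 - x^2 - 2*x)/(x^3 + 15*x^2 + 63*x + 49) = x*(x - 2)/(x^2 + 14*x + 49)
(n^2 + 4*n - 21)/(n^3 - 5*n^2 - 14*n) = (-n^2 - 4*n + 21)/(n*(-n^2 + 5*n + 14))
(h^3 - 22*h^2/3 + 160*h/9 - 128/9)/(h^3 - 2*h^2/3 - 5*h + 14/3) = (9*h^2 - 48*h + 64)/(3*(3*h^2 + 4*h - 7))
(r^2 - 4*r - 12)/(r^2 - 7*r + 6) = (r + 2)/(r - 1)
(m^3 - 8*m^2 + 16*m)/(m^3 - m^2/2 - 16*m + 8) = 2*m*(m - 4)/(2*m^2 + 7*m - 4)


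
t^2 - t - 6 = (t - 3)*(t + 2)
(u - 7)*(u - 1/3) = u^2 - 22*u/3 + 7/3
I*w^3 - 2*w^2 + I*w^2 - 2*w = w*(w + 2*I)*(I*w + I)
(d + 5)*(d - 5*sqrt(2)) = d^2 - 5*sqrt(2)*d + 5*d - 25*sqrt(2)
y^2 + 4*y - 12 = (y - 2)*(y + 6)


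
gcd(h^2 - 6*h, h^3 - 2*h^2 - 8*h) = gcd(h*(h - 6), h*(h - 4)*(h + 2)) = h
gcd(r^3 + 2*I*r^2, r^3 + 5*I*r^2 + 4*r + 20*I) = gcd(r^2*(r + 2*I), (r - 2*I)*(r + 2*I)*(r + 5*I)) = r + 2*I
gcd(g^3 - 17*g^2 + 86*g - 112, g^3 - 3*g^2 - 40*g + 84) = g^2 - 9*g + 14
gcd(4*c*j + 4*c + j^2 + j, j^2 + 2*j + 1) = j + 1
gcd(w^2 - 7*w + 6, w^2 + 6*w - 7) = w - 1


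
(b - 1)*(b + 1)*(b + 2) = b^3 + 2*b^2 - b - 2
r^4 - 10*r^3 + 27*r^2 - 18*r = r*(r - 6)*(r - 3)*(r - 1)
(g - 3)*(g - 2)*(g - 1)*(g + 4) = g^4 - 2*g^3 - 13*g^2 + 38*g - 24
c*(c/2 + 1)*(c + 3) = c^3/2 + 5*c^2/2 + 3*c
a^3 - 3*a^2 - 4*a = a*(a - 4)*(a + 1)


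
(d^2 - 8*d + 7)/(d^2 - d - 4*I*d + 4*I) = (d - 7)/(d - 4*I)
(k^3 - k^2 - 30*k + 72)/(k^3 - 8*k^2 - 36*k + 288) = (k^2 - 7*k + 12)/(k^2 - 14*k + 48)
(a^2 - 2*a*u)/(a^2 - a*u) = (a - 2*u)/(a - u)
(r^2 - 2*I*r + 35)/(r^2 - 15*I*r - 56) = (r + 5*I)/(r - 8*I)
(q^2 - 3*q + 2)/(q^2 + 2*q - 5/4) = 4*(q^2 - 3*q + 2)/(4*q^2 + 8*q - 5)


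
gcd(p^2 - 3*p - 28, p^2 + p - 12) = p + 4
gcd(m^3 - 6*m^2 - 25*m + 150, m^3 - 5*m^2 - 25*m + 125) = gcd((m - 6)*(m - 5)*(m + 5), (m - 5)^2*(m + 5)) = m^2 - 25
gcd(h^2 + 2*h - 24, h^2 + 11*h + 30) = h + 6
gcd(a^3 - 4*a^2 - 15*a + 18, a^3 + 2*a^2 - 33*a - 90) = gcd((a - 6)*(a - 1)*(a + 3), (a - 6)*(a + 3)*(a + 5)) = a^2 - 3*a - 18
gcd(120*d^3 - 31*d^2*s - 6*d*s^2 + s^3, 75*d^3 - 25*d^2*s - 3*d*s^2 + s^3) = -15*d^2 + 2*d*s + s^2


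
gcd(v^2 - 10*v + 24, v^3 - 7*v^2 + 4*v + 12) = v - 6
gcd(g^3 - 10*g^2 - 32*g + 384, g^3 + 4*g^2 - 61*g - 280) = g - 8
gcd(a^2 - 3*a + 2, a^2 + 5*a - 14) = a - 2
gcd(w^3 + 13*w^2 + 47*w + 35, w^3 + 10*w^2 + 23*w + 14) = w^2 + 8*w + 7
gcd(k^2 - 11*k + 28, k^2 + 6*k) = 1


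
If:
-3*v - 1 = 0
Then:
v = -1/3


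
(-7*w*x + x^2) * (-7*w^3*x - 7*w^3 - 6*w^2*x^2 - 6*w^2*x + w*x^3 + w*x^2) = 49*w^4*x^2 + 49*w^4*x + 35*w^3*x^3 + 35*w^3*x^2 - 13*w^2*x^4 - 13*w^2*x^3 + w*x^5 + w*x^4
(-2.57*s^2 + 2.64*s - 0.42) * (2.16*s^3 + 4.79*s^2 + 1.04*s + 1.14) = -5.5512*s^5 - 6.6079*s^4 + 9.0656*s^3 - 2.196*s^2 + 2.5728*s - 0.4788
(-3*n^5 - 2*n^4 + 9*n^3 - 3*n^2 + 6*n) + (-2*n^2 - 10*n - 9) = -3*n^5 - 2*n^4 + 9*n^3 - 5*n^2 - 4*n - 9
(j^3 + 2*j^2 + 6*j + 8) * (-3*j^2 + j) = -3*j^5 - 5*j^4 - 16*j^3 - 18*j^2 + 8*j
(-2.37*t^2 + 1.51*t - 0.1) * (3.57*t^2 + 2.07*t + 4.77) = -8.4609*t^4 + 0.4848*t^3 - 8.5362*t^2 + 6.9957*t - 0.477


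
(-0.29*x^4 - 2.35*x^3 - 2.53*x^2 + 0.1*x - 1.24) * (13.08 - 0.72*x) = 0.2088*x^5 - 2.1012*x^4 - 28.9164*x^3 - 33.1644*x^2 + 2.2008*x - 16.2192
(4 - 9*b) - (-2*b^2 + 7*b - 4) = 2*b^2 - 16*b + 8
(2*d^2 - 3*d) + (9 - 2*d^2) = 9 - 3*d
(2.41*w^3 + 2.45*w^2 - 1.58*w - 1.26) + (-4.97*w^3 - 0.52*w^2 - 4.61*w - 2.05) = -2.56*w^3 + 1.93*w^2 - 6.19*w - 3.31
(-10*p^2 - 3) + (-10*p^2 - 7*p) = -20*p^2 - 7*p - 3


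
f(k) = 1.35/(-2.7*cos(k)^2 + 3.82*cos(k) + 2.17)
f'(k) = 1.35*(-5.4*sin(k)*cos(k) + 3.82*sin(k))/(-2.7*cos(k)^2 + 3.82*cos(k) + 2.17)^2 = (5.157 - 7.29*cos(k))*sin(k)/(-2.7*cos(k)^2 + 3.82*cos(k) + 2.17)^2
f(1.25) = 0.43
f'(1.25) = 0.28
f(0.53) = 0.39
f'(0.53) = -0.05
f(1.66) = 0.75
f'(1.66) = 1.77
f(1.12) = 0.41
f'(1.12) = 0.16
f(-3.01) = -0.32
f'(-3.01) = -0.09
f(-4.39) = 1.96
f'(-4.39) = 14.93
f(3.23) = -0.31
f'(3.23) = -0.06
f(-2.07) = -4.86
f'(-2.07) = -98.57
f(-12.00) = 0.39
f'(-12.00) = -0.04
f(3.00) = -0.32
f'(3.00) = 0.10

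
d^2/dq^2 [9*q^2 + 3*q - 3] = 18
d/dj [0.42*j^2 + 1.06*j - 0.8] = 0.84*j + 1.06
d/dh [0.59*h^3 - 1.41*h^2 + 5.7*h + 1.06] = 1.77*h^2 - 2.82*h + 5.7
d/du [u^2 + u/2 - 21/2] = 2*u + 1/2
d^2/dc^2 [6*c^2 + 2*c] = 12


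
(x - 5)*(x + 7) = x^2 + 2*x - 35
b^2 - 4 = (b - 2)*(b + 2)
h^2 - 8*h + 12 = (h - 6)*(h - 2)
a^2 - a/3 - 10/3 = (a - 2)*(a + 5/3)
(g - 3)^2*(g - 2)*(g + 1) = g^4 - 7*g^3 + 13*g^2 + 3*g - 18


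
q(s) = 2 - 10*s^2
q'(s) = -20*s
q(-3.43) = -115.65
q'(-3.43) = 68.60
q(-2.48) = -59.50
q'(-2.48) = 49.60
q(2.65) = -68.22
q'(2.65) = -53.00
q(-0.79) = -4.24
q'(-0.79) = 15.80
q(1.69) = -26.56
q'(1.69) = -33.80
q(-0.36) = 0.70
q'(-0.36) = 7.20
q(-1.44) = -18.74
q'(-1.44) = 28.80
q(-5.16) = -264.26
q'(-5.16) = 103.20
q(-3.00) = -88.00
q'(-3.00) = 60.00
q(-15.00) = -2248.00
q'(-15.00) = 300.00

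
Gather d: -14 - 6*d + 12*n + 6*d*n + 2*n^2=d*(6*n - 6) + 2*n^2 + 12*n - 14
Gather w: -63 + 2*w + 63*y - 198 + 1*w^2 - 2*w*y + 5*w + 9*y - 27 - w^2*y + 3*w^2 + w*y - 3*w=w^2*(4 - y) + w*(4 - y) + 72*y - 288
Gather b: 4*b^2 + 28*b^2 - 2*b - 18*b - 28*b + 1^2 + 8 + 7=32*b^2 - 48*b + 16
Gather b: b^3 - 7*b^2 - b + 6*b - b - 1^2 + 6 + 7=b^3 - 7*b^2 + 4*b + 12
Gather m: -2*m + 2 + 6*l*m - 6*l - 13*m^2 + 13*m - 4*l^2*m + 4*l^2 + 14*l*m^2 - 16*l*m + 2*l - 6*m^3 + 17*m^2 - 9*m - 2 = 4*l^2 - 4*l - 6*m^3 + m^2*(14*l + 4) + m*(-4*l^2 - 10*l + 2)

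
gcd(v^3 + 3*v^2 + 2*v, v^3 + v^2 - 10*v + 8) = 1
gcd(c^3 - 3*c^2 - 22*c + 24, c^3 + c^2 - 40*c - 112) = c + 4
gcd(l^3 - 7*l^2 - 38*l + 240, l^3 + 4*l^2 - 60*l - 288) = l^2 - 2*l - 48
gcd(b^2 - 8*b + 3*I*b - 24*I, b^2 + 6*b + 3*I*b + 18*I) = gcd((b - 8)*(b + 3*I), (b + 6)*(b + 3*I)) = b + 3*I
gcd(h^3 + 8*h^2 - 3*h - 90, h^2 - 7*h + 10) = 1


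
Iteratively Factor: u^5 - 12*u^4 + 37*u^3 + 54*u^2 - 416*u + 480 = (u - 4)*(u^4 - 8*u^3 + 5*u^2 + 74*u - 120) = (u - 5)*(u - 4)*(u^3 - 3*u^2 - 10*u + 24) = (u - 5)*(u - 4)*(u + 3)*(u^2 - 6*u + 8) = (u - 5)*(u - 4)^2*(u + 3)*(u - 2)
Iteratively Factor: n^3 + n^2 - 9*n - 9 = (n + 3)*(n^2 - 2*n - 3) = (n - 3)*(n + 3)*(n + 1)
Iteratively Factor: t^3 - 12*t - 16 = (t - 4)*(t^2 + 4*t + 4) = (t - 4)*(t + 2)*(t + 2)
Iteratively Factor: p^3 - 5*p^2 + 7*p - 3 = (p - 1)*(p^2 - 4*p + 3) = (p - 1)^2*(p - 3)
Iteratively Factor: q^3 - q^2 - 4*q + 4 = (q - 1)*(q^2 - 4) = (q - 2)*(q - 1)*(q + 2)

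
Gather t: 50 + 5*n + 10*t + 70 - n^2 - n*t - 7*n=-n^2 - 2*n + t*(10 - n) + 120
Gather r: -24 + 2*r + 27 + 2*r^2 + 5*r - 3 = 2*r^2 + 7*r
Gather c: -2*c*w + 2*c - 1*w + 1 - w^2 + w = c*(2 - 2*w) - w^2 + 1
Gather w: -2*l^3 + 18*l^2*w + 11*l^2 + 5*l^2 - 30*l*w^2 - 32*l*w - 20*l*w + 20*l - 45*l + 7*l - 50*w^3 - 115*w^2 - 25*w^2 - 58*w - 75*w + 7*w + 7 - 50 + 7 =-2*l^3 + 16*l^2 - 18*l - 50*w^3 + w^2*(-30*l - 140) + w*(18*l^2 - 52*l - 126) - 36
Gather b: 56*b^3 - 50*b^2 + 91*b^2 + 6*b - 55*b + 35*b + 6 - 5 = 56*b^3 + 41*b^2 - 14*b + 1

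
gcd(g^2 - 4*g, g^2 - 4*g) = g^2 - 4*g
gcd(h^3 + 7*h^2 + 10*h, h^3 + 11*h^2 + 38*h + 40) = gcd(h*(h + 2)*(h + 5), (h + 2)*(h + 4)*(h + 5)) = h^2 + 7*h + 10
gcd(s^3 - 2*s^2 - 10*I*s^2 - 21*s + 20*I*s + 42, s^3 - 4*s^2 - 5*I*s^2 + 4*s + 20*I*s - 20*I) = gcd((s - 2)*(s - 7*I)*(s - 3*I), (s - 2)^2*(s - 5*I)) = s - 2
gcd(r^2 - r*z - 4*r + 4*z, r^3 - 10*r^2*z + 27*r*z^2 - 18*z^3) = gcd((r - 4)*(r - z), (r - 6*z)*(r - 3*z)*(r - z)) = -r + z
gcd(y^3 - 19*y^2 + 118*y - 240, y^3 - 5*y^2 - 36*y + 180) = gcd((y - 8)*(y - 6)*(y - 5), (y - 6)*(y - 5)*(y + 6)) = y^2 - 11*y + 30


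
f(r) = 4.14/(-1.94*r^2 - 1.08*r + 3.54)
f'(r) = 4.14*(3.88*r + 1.08)/(-1.94*r^2 - 1.08*r + 3.54)^2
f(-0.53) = 1.16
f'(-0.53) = -0.32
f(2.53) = -0.36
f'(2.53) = 0.33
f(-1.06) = 1.65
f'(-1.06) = -2.00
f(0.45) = 1.56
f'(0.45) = 1.65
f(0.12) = 1.22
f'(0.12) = 0.56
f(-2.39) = -0.83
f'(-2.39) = -1.38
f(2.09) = -0.58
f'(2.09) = 0.74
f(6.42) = -0.05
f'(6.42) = 0.02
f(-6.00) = -0.07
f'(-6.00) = -0.03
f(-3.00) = -0.39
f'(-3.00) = -0.38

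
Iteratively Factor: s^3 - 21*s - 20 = (s + 1)*(s^2 - s - 20) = (s - 5)*(s + 1)*(s + 4)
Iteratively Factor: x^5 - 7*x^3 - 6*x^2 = (x + 2)*(x^4 - 2*x^3 - 3*x^2) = (x + 1)*(x + 2)*(x^3 - 3*x^2) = x*(x + 1)*(x + 2)*(x^2 - 3*x) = x*(x - 3)*(x + 1)*(x + 2)*(x)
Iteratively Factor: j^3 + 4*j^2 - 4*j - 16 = (j - 2)*(j^2 + 6*j + 8) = (j - 2)*(j + 2)*(j + 4)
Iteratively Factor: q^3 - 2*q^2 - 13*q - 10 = (q + 1)*(q^2 - 3*q - 10) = (q - 5)*(q + 1)*(q + 2)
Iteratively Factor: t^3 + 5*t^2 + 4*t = (t + 4)*(t^2 + t) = (t + 1)*(t + 4)*(t)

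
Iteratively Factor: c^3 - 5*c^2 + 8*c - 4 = (c - 2)*(c^2 - 3*c + 2) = (c - 2)*(c - 1)*(c - 2)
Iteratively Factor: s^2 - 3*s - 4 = (s - 4)*(s + 1)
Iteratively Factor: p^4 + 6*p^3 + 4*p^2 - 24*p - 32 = (p + 2)*(p^3 + 4*p^2 - 4*p - 16) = (p + 2)*(p + 4)*(p^2 - 4) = (p + 2)^2*(p + 4)*(p - 2)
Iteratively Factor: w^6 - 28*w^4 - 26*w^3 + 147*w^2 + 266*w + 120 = (w + 1)*(w^5 - w^4 - 27*w^3 + w^2 + 146*w + 120) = (w + 1)^2*(w^4 - 2*w^3 - 25*w^2 + 26*w + 120) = (w + 1)^2*(w + 2)*(w^3 - 4*w^2 - 17*w + 60) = (w + 1)^2*(w + 2)*(w + 4)*(w^2 - 8*w + 15) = (w - 3)*(w + 1)^2*(w + 2)*(w + 4)*(w - 5)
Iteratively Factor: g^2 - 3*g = (g - 3)*(g)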